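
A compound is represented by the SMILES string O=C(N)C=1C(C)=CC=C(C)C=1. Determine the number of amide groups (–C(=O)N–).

1

The amide motif appears at heavy-atom position 2 in the SMILES.
Amide count: 1.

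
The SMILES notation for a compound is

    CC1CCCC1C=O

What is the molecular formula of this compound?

C7H12O

Walk through each heavy atom and fill implicit hydrogens from standard valence (C 4, N 3, O 2, S 2, halogen 1):
  atom 1: C, bond orders sum to 1 (valence 4) → 3 H
  atom 2: C, bond orders sum to 3 (valence 4) → 1 H
  atom 3: C, bond orders sum to 2 (valence 4) → 2 H
  atom 4: C, bond orders sum to 2 (valence 4) → 2 H
  atom 5: C, bond orders sum to 2 (valence 4) → 2 H
  atom 6: C, bond orders sum to 3 (valence 4) → 1 H
  atom 7: C, bond orders sum to 3 (valence 4) → 1 H
  atom 8: O, bond orders sum to 2 (valence 2) → 0 H
Totals → C:7, H:12, O:1.
In Hill order: C7H12O.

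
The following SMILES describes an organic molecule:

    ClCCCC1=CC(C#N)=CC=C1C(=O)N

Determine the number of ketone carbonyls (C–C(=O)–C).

Scan the SMILES for the ketone motif — none present.
Groups that are present: 1 amide, 1 nitrile.

0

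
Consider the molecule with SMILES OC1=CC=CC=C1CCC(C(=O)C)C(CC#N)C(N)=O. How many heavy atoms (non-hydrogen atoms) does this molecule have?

20

Every atom symbol written in the SMILES (organic subset) is one heavy atom; implicit H are not written.
Heavy atoms by element → C:15, N:2, O:3.
Total: 20.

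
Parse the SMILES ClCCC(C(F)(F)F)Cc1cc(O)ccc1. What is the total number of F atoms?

Scan the SMILES for F atoms (remember two-letter symbols like Cl and Br are single atoms).
Fluorine count: 3.

3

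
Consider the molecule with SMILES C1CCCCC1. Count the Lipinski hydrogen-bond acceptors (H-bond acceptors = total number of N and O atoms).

0

N atoms: 0; O atoms: 0.
Lipinski HBA = 0 + 0 = 0.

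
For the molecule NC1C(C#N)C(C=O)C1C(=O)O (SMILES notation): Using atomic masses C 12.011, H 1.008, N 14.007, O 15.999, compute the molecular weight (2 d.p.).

168.15 g/mol

First, the molecular formula is C7H8N2O3 (counting implicit H from valence).
  C: 7 × 12.011 = 84.077
  H: 8 × 1.008 = 8.064
  N: 2 × 14.007 = 28.014
  O: 3 × 15.999 = 47.997
Sum: 7×12.011 + 8×1.008 + 2×14.007 + 3×15.999 = 168.152 → 168.15 g/mol.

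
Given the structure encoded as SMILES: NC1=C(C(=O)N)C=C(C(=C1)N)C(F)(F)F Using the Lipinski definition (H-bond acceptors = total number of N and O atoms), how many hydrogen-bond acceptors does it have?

4

N atoms: 3; O atoms: 1.
Lipinski HBA = 3 + 1 = 4.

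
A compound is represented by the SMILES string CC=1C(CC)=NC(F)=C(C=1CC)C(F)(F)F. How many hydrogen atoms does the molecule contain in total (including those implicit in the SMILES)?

Walk through each heavy atom and fill implicit hydrogens from standard valence (C 4, N 3, O 2, S 2, halogen 1):
  atom 1: C, bond orders sum to 1 (valence 4) → 3 H
  atom 2: C, bond orders sum to 4 (valence 4) → 0 H
  atom 3: C, bond orders sum to 4 (valence 4) → 0 H
  atom 4: C, bond orders sum to 2 (valence 4) → 2 H
  atom 5: C, bond orders sum to 1 (valence 4) → 3 H
  atom 6: N, bond orders sum to 3 (valence 3) → 0 H
  atom 7: C, bond orders sum to 4 (valence 4) → 0 H
  atom 8: F (halogen, monovalent) → 0 H
  atom 9: C, bond orders sum to 4 (valence 4) → 0 H
  atom 10: C, bond orders sum to 4 (valence 4) → 0 H
  atom 11: C, bond orders sum to 2 (valence 4) → 2 H
  atom 12: C, bond orders sum to 1 (valence 4) → 3 H
  atom 13: C, bond orders sum to 4 (valence 4) → 0 H
  atom 14: F (halogen, monovalent) → 0 H
  atom 15: F (halogen, monovalent) → 0 H
  atom 16: F (halogen, monovalent) → 0 H
Total hydrogens: 13.

13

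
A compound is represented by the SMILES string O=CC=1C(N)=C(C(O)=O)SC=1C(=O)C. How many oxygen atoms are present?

4

Scan the SMILES for O atoms (remember two-letter symbols like Cl and Br are single atoms).
Oxygen count: 4.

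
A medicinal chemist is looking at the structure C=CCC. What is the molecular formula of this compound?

C4H8

Walk through each heavy atom and fill implicit hydrogens from standard valence (C 4, N 3, O 2, S 2, halogen 1):
  atom 1: C, bond orders sum to 2 (valence 4) → 2 H
  atom 2: C, bond orders sum to 3 (valence 4) → 1 H
  atom 3: C, bond orders sum to 2 (valence 4) → 2 H
  atom 4: C, bond orders sum to 1 (valence 4) → 3 H
Totals → C:4, H:8.
In Hill order: C4H8.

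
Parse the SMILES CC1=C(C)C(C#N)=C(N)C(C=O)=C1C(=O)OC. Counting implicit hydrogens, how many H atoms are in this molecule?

Walk through each heavy atom and fill implicit hydrogens from standard valence (C 4, N 3, O 2, S 2, halogen 1):
  atom 1: C, bond orders sum to 1 (valence 4) → 3 H
  atom 2: C, bond orders sum to 4 (valence 4) → 0 H
  atom 3: C, bond orders sum to 4 (valence 4) → 0 H
  atom 4: C, bond orders sum to 1 (valence 4) → 3 H
  atom 5: C, bond orders sum to 4 (valence 4) → 0 H
  atom 6: C, bond orders sum to 4 (valence 4) → 0 H
  atom 7: N, bond orders sum to 3 (valence 3) → 0 H
  atom 8: C, bond orders sum to 4 (valence 4) → 0 H
  atom 9: N, bond orders sum to 1 (valence 3) → 2 H
  atom 10: C, bond orders sum to 4 (valence 4) → 0 H
  atom 11: C, bond orders sum to 3 (valence 4) → 1 H
  atom 12: O, bond orders sum to 2 (valence 2) → 0 H
  atom 13: C, bond orders sum to 4 (valence 4) → 0 H
  atom 14: C, bond orders sum to 4 (valence 4) → 0 H
  atom 15: O, bond orders sum to 2 (valence 2) → 0 H
  atom 16: O, bond orders sum to 2 (valence 2) → 0 H
  atom 17: C, bond orders sum to 1 (valence 4) → 3 H
Total hydrogens: 12.

12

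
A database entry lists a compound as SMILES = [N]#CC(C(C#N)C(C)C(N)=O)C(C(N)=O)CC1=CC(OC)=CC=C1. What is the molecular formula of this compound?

C17H20N4O3

Walk through each heavy atom and fill implicit hydrogens from standard valence (C 4, N 3, O 2, S 2, halogen 1):
  atom 1: N with explicit H count 0
  atom 2: C, bond orders sum to 4 (valence 4) → 0 H
  atom 3: C, bond orders sum to 3 (valence 4) → 1 H
  atom 4: C, bond orders sum to 3 (valence 4) → 1 H
  atom 5: C, bond orders sum to 4 (valence 4) → 0 H
  atom 6: N, bond orders sum to 3 (valence 3) → 0 H
  atom 7: C, bond orders sum to 3 (valence 4) → 1 H
  atom 8: C, bond orders sum to 1 (valence 4) → 3 H
  atom 9: C, bond orders sum to 4 (valence 4) → 0 H
  atom 10: N, bond orders sum to 1 (valence 3) → 2 H
  atom 11: O, bond orders sum to 2 (valence 2) → 0 H
  atom 12: C, bond orders sum to 3 (valence 4) → 1 H
  atom 13: C, bond orders sum to 4 (valence 4) → 0 H
  atom 14: N, bond orders sum to 1 (valence 3) → 2 H
  atom 15: O, bond orders sum to 2 (valence 2) → 0 H
  atom 16: C, bond orders sum to 2 (valence 4) → 2 H
  atom 17: C, bond orders sum to 4 (valence 4) → 0 H
  atom 18: C, bond orders sum to 3 (valence 4) → 1 H
  atom 19: C, bond orders sum to 4 (valence 4) → 0 H
  atom 20: O, bond orders sum to 2 (valence 2) → 0 H
  atom 21: C, bond orders sum to 1 (valence 4) → 3 H
  atom 22: C, bond orders sum to 3 (valence 4) → 1 H
  atom 23: C, bond orders sum to 3 (valence 4) → 1 H
  atom 24: C, bond orders sum to 3 (valence 4) → 1 H
Totals → C:17, H:20, N:4, O:3.
In Hill order: C17H20N4O3.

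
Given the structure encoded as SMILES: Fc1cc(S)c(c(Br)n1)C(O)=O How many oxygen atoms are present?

Scan the SMILES for O atoms (remember two-letter symbols like Cl and Br are single atoms).
Oxygen count: 2.

2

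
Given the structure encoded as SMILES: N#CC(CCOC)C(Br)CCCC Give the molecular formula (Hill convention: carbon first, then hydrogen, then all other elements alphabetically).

Walk through each heavy atom and fill implicit hydrogens from standard valence (C 4, N 3, O 2, S 2, halogen 1):
  atom 1: N, bond orders sum to 3 (valence 3) → 0 H
  atom 2: C, bond orders sum to 4 (valence 4) → 0 H
  atom 3: C, bond orders sum to 3 (valence 4) → 1 H
  atom 4: C, bond orders sum to 2 (valence 4) → 2 H
  atom 5: C, bond orders sum to 2 (valence 4) → 2 H
  atom 6: O, bond orders sum to 2 (valence 2) → 0 H
  atom 7: C, bond orders sum to 1 (valence 4) → 3 H
  atom 8: C, bond orders sum to 3 (valence 4) → 1 H
  atom 9: Br (halogen, monovalent) → 0 H
  atom 10: C, bond orders sum to 2 (valence 4) → 2 H
  atom 11: C, bond orders sum to 2 (valence 4) → 2 H
  atom 12: C, bond orders sum to 2 (valence 4) → 2 H
  atom 13: C, bond orders sum to 1 (valence 4) → 3 H
Totals → C:10, H:18, Br:1, N:1, O:1.
In Hill order: C10H18BrNO.

C10H18BrNO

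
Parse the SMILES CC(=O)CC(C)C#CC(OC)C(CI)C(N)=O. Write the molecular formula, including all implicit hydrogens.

C12H18INO3

Walk through each heavy atom and fill implicit hydrogens from standard valence (C 4, N 3, O 2, S 2, halogen 1):
  atom 1: C, bond orders sum to 1 (valence 4) → 3 H
  atom 2: C, bond orders sum to 4 (valence 4) → 0 H
  atom 3: O, bond orders sum to 2 (valence 2) → 0 H
  atom 4: C, bond orders sum to 2 (valence 4) → 2 H
  atom 5: C, bond orders sum to 3 (valence 4) → 1 H
  atom 6: C, bond orders sum to 1 (valence 4) → 3 H
  atom 7: C, bond orders sum to 4 (valence 4) → 0 H
  atom 8: C, bond orders sum to 4 (valence 4) → 0 H
  atom 9: C, bond orders sum to 3 (valence 4) → 1 H
  atom 10: O, bond orders sum to 2 (valence 2) → 0 H
  atom 11: C, bond orders sum to 1 (valence 4) → 3 H
  atom 12: C, bond orders sum to 3 (valence 4) → 1 H
  atom 13: C, bond orders sum to 2 (valence 4) → 2 H
  atom 14: I (halogen, monovalent) → 0 H
  atom 15: C, bond orders sum to 4 (valence 4) → 0 H
  atom 16: N, bond orders sum to 1 (valence 3) → 2 H
  atom 17: O, bond orders sum to 2 (valence 2) → 0 H
Totals → C:12, H:18, I:1, N:1, O:3.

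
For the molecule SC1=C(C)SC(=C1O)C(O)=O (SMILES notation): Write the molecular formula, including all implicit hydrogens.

C6H6O3S2

Walk through each heavy atom and fill implicit hydrogens from standard valence (C 4, N 3, O 2, S 2, halogen 1):
  atom 1: S, bond orders sum to 1 (valence 2) → 1 H
  atom 2: C, bond orders sum to 4 (valence 4) → 0 H
  atom 3: C, bond orders sum to 4 (valence 4) → 0 H
  atom 4: C, bond orders sum to 1 (valence 4) → 3 H
  atom 5: S, bond orders sum to 2 (valence 2) → 0 H
  atom 6: C, bond orders sum to 4 (valence 4) → 0 H
  atom 7: C, bond orders sum to 4 (valence 4) → 0 H
  atom 8: O, bond orders sum to 1 (valence 2) → 1 H
  atom 9: C, bond orders sum to 4 (valence 4) → 0 H
  atom 10: O, bond orders sum to 1 (valence 2) → 1 H
  atom 11: O, bond orders sum to 2 (valence 2) → 0 H
Totals → C:6, H:6, O:3, S:2.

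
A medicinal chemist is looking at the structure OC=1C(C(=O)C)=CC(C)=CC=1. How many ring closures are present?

1

In SMILES, each pair of matching ring-closure digits denotes one ring-closing bond; the number of such bonds equals the number of independent rings.
Ring-closure bonds here: 1.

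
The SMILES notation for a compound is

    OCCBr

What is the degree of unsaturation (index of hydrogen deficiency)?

0

Molecular formula: C2H5BrO.
DoU = (2C + 2 + N − H − X) / 2, where X is the halogen count and O/S are ignored.
    = (2·2 + 2 + 0 − 5 − 1) / 2 = 0 / 2 = 0.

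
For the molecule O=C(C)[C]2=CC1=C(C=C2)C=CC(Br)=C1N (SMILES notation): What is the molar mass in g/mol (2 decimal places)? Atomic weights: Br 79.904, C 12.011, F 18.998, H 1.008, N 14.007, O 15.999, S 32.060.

264.12 g/mol

First, the molecular formula is C12H10BrNO (counting implicit H from valence).
  Br: 1 × 79.904 = 79.904
  C: 12 × 12.011 = 144.132
  H: 10 × 1.008 = 10.080
  N: 1 × 14.007 = 14.007
  O: 1 × 15.999 = 15.999
Sum: 1×79.904 + 12×12.011 + 10×1.008 + 1×14.007 + 1×15.999 = 264.122 → 264.12 g/mol.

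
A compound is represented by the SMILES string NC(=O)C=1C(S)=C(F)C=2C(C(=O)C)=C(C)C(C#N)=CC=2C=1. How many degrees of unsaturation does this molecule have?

11

Degree of unsaturation = (number of rings) + (number of π bonds).
Ring closures in the SMILES: 2.
π bonds: 7 double bonds (each 1 DoU), 1 triple bond (each 2 DoU) → 9 DoU from unsaturation.
Total DoU = 2 + 9 = 11.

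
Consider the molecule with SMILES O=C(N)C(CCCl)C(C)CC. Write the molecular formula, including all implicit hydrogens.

C8H16ClNO

Walk through each heavy atom and fill implicit hydrogens from standard valence (C 4, N 3, O 2, S 2, halogen 1):
  atom 1: O, bond orders sum to 2 (valence 2) → 0 H
  atom 2: C, bond orders sum to 4 (valence 4) → 0 H
  atom 3: N, bond orders sum to 1 (valence 3) → 2 H
  atom 4: C, bond orders sum to 3 (valence 4) → 1 H
  atom 5: C, bond orders sum to 2 (valence 4) → 2 H
  atom 6: C, bond orders sum to 2 (valence 4) → 2 H
  atom 7: Cl (halogen, monovalent) → 0 H
  atom 8: C, bond orders sum to 3 (valence 4) → 1 H
  atom 9: C, bond orders sum to 1 (valence 4) → 3 H
  atom 10: C, bond orders sum to 2 (valence 4) → 2 H
  atom 11: C, bond orders sum to 1 (valence 4) → 3 H
Totals → C:8, H:16, Cl:1, N:1, O:1.
In Hill order: C8H16ClNO.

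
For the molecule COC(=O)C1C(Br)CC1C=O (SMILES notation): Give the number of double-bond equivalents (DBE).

Degree of unsaturation = (number of rings) + (number of π bonds).
Ring closures in the SMILES: 1.
π bonds: 2 double bonds (each 1 DoU) → 2 DoU from unsaturation.
Total DoU = 1 + 2 = 3.

3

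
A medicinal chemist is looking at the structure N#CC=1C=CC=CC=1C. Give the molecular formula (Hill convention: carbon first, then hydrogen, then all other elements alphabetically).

Walk through each heavy atom and fill implicit hydrogens from standard valence (C 4, N 3, O 2, S 2, halogen 1):
  atom 1: N, bond orders sum to 3 (valence 3) → 0 H
  atom 2: C, bond orders sum to 4 (valence 4) → 0 H
  atom 3: C, bond orders sum to 4 (valence 4) → 0 H
  atom 4: C, bond orders sum to 3 (valence 4) → 1 H
  atom 5: C, bond orders sum to 3 (valence 4) → 1 H
  atom 6: C, bond orders sum to 3 (valence 4) → 1 H
  atom 7: C, bond orders sum to 3 (valence 4) → 1 H
  atom 8: C, bond orders sum to 4 (valence 4) → 0 H
  atom 9: C, bond orders sum to 1 (valence 4) → 3 H
Totals → C:8, H:7, N:1.

C8H7N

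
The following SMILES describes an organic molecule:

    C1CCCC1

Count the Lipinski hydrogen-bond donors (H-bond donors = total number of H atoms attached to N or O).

Donors: find every N or O and count the H atoms it carries.
  (no N or O atoms present)
Lipinski HBD = 0.

0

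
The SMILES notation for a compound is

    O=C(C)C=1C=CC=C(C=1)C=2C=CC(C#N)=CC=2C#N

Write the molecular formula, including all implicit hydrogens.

C16H10N2O

Walk through each heavy atom and fill implicit hydrogens from standard valence (C 4, N 3, O 2, S 2, halogen 1):
  atom 1: O, bond orders sum to 2 (valence 2) → 0 H
  atom 2: C, bond orders sum to 4 (valence 4) → 0 H
  atom 3: C, bond orders sum to 1 (valence 4) → 3 H
  atom 4: C, bond orders sum to 4 (valence 4) → 0 H
  atom 5: C, bond orders sum to 3 (valence 4) → 1 H
  atom 6: C, bond orders sum to 3 (valence 4) → 1 H
  atom 7: C, bond orders sum to 3 (valence 4) → 1 H
  atom 8: C, bond orders sum to 4 (valence 4) → 0 H
  atom 9: C, bond orders sum to 3 (valence 4) → 1 H
  atom 10: C, bond orders sum to 4 (valence 4) → 0 H
  atom 11: C, bond orders sum to 3 (valence 4) → 1 H
  atom 12: C, bond orders sum to 3 (valence 4) → 1 H
  atom 13: C, bond orders sum to 4 (valence 4) → 0 H
  atom 14: C, bond orders sum to 4 (valence 4) → 0 H
  atom 15: N, bond orders sum to 3 (valence 3) → 0 H
  atom 16: C, bond orders sum to 3 (valence 4) → 1 H
  atom 17: C, bond orders sum to 4 (valence 4) → 0 H
  atom 18: C, bond orders sum to 4 (valence 4) → 0 H
  atom 19: N, bond orders sum to 3 (valence 3) → 0 H
Totals → C:16, H:10, N:2, O:1.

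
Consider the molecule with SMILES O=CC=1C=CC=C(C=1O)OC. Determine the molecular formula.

Walk through each heavy atom and fill implicit hydrogens from standard valence (C 4, N 3, O 2, S 2, halogen 1):
  atom 1: O, bond orders sum to 2 (valence 2) → 0 H
  atom 2: C, bond orders sum to 3 (valence 4) → 1 H
  atom 3: C, bond orders sum to 4 (valence 4) → 0 H
  atom 4: C, bond orders sum to 3 (valence 4) → 1 H
  atom 5: C, bond orders sum to 3 (valence 4) → 1 H
  atom 6: C, bond orders sum to 3 (valence 4) → 1 H
  atom 7: C, bond orders sum to 4 (valence 4) → 0 H
  atom 8: C, bond orders sum to 4 (valence 4) → 0 H
  atom 9: O, bond orders sum to 1 (valence 2) → 1 H
  atom 10: O, bond orders sum to 2 (valence 2) → 0 H
  atom 11: C, bond orders sum to 1 (valence 4) → 3 H
Totals → C:8, H:8, O:3.

C8H8O3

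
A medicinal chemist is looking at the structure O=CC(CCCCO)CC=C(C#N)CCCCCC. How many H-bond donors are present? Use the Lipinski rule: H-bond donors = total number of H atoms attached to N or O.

1

Donors: find every N or O and count the H atoms it carries.
  atom 1 (O): bond orders sum to 2 → 0 H
  atom 8 (O): bond orders sum to 1 → 1 H
  atom 13 (N): bond orders sum to 3 → 0 H
Lipinski HBD = 1.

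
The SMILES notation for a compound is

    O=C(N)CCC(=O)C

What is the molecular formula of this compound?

Walk through each heavy atom and fill implicit hydrogens from standard valence (C 4, N 3, O 2, S 2, halogen 1):
  atom 1: O, bond orders sum to 2 (valence 2) → 0 H
  atom 2: C, bond orders sum to 4 (valence 4) → 0 H
  atom 3: N, bond orders sum to 1 (valence 3) → 2 H
  atom 4: C, bond orders sum to 2 (valence 4) → 2 H
  atom 5: C, bond orders sum to 2 (valence 4) → 2 H
  atom 6: C, bond orders sum to 4 (valence 4) → 0 H
  atom 7: O, bond orders sum to 2 (valence 2) → 0 H
  atom 8: C, bond orders sum to 1 (valence 4) → 3 H
Totals → C:5, H:9, N:1, O:2.

C5H9NO2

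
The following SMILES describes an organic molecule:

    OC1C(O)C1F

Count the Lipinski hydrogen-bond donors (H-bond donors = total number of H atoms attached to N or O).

2

Donors: find every N or O and count the H atoms it carries.
  atom 1 (O): bond orders sum to 1 → 1 H
  atom 4 (O): bond orders sum to 1 → 1 H
Lipinski HBD = 2.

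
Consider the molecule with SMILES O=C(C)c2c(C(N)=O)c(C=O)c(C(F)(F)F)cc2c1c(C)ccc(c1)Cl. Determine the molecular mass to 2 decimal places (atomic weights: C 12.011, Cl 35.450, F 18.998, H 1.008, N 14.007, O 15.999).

First, the molecular formula is C18H13ClF3NO3 (counting implicit H from valence).
  C: 18 × 12.011 = 216.198
  Cl: 1 × 35.450 = 35.450
  F: 3 × 18.998 = 56.994
  H: 13 × 1.008 = 13.104
  N: 1 × 14.007 = 14.007
  O: 3 × 15.999 = 47.997
Sum: 18×12.011 + 1×35.450 + 3×18.998 + 13×1.008 + 1×14.007 + 3×15.999 = 383.750 → 383.75 g/mol.

383.75 g/mol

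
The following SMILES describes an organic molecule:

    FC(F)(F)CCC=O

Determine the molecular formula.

C4H5F3O

Walk through each heavy atom and fill implicit hydrogens from standard valence (C 4, N 3, O 2, S 2, halogen 1):
  atom 1: F (halogen, monovalent) → 0 H
  atom 2: C, bond orders sum to 4 (valence 4) → 0 H
  atom 3: F (halogen, monovalent) → 0 H
  atom 4: F (halogen, monovalent) → 0 H
  atom 5: C, bond orders sum to 2 (valence 4) → 2 H
  atom 6: C, bond orders sum to 2 (valence 4) → 2 H
  atom 7: C, bond orders sum to 3 (valence 4) → 1 H
  atom 8: O, bond orders sum to 2 (valence 2) → 0 H
Totals → C:4, H:5, F:3, O:1.
In Hill order: C4H5F3O.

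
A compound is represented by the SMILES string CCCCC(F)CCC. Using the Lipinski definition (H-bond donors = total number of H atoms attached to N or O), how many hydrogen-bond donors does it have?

Donors: find every N or O and count the H atoms it carries.
  (no N or O atoms present)
Lipinski HBD = 0.

0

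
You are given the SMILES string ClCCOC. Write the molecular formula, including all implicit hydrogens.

C3H7ClO

Walk through each heavy atom and fill implicit hydrogens from standard valence (C 4, N 3, O 2, S 2, halogen 1):
  atom 1: Cl (halogen, monovalent) → 0 H
  atom 2: C, bond orders sum to 2 (valence 4) → 2 H
  atom 3: C, bond orders sum to 2 (valence 4) → 2 H
  atom 4: O, bond orders sum to 2 (valence 2) → 0 H
  atom 5: C, bond orders sum to 1 (valence 4) → 3 H
Totals → C:3, H:7, Cl:1, O:1.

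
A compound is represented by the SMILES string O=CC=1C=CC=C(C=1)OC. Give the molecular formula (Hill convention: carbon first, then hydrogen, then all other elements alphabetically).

C8H8O2

Walk through each heavy atom and fill implicit hydrogens from standard valence (C 4, N 3, O 2, S 2, halogen 1):
  atom 1: O, bond orders sum to 2 (valence 2) → 0 H
  atom 2: C, bond orders sum to 3 (valence 4) → 1 H
  atom 3: C, bond orders sum to 4 (valence 4) → 0 H
  atom 4: C, bond orders sum to 3 (valence 4) → 1 H
  atom 5: C, bond orders sum to 3 (valence 4) → 1 H
  atom 6: C, bond orders sum to 3 (valence 4) → 1 H
  atom 7: C, bond orders sum to 4 (valence 4) → 0 H
  atom 8: C, bond orders sum to 3 (valence 4) → 1 H
  atom 9: O, bond orders sum to 2 (valence 2) → 0 H
  atom 10: C, bond orders sum to 1 (valence 4) → 3 H
Totals → C:8, H:8, O:2.
In Hill order: C8H8O2.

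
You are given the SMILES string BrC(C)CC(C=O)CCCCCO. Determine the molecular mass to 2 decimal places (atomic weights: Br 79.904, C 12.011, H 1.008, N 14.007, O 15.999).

First, the molecular formula is C10H19BrO2 (counting implicit H from valence).
  Br: 1 × 79.904 = 79.904
  C: 10 × 12.011 = 120.110
  H: 19 × 1.008 = 19.152
  O: 2 × 15.999 = 31.998
Sum: 1×79.904 + 10×12.011 + 19×1.008 + 2×15.999 = 251.164 → 251.16 g/mol.

251.16 g/mol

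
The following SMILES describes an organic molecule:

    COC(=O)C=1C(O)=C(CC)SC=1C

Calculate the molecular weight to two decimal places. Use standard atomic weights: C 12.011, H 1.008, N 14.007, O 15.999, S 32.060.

First, the molecular formula is C9H12O3S (counting implicit H from valence).
  C: 9 × 12.011 = 108.099
  H: 12 × 1.008 = 12.096
  O: 3 × 15.999 = 47.997
  S: 1 × 32.060 = 32.060
Sum: 9×12.011 + 12×1.008 + 3×15.999 + 1×32.060 = 200.252 → 200.25 g/mol.

200.25 g/mol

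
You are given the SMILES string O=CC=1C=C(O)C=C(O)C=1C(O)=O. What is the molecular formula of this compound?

C8H6O5

Walk through each heavy atom and fill implicit hydrogens from standard valence (C 4, N 3, O 2, S 2, halogen 1):
  atom 1: O, bond orders sum to 2 (valence 2) → 0 H
  atom 2: C, bond orders sum to 3 (valence 4) → 1 H
  atom 3: C, bond orders sum to 4 (valence 4) → 0 H
  atom 4: C, bond orders sum to 3 (valence 4) → 1 H
  atom 5: C, bond orders sum to 4 (valence 4) → 0 H
  atom 6: O, bond orders sum to 1 (valence 2) → 1 H
  atom 7: C, bond orders sum to 3 (valence 4) → 1 H
  atom 8: C, bond orders sum to 4 (valence 4) → 0 H
  atom 9: O, bond orders sum to 1 (valence 2) → 1 H
  atom 10: C, bond orders sum to 4 (valence 4) → 0 H
  atom 11: C, bond orders sum to 4 (valence 4) → 0 H
  atom 12: O, bond orders sum to 1 (valence 2) → 1 H
  atom 13: O, bond orders sum to 2 (valence 2) → 0 H
Totals → C:8, H:6, O:5.
In Hill order: C8H6O5.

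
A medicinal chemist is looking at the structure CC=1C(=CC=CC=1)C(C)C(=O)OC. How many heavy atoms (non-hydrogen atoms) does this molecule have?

Every atom symbol written in the SMILES (organic subset) is one heavy atom; implicit H are not written.
Heavy atoms by element → C:11, O:2.
Total: 13.

13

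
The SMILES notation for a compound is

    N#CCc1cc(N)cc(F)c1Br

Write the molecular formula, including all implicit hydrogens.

Walk through each heavy atom and fill implicit hydrogens from standard valence (C 4, N 3, O 2, S 2, halogen 1); for lowercase aromatic atoms, an aromatic c carries 1 H when it has two neighbours and 0 H with three, and aromatic n carries 0 H:
  atom 1: N, bond orders sum to 3 (valence 3) → 0 H
  atom 2: C, bond orders sum to 4 (valence 4) → 0 H
  atom 3: C, bond orders sum to 2 (valence 4) → 2 H
  atom 4: aromatic c, 3 neighbours → 0 H
  atom 5: aromatic c, 2 neighbours → 1 H
  atom 6: aromatic c, 3 neighbours → 0 H
  atom 7: N, bond orders sum to 1 (valence 3) → 2 H
  atom 8: aromatic c, 2 neighbours → 1 H
  atom 9: aromatic c, 3 neighbours → 0 H
  atom 10: F (halogen, monovalent) → 0 H
  atom 11: aromatic c, 3 neighbours → 0 H
  atom 12: Br (halogen, monovalent) → 0 H
Totals → C:8, H:6, Br:1, F:1, N:2.
In Hill order: C8H6BrFN2.

C8H6BrFN2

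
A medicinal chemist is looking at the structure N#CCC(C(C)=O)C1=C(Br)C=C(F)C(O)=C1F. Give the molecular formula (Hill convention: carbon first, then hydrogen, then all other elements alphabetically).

C11H8BrF2NO2

Walk through each heavy atom and fill implicit hydrogens from standard valence (C 4, N 3, O 2, S 2, halogen 1):
  atom 1: N, bond orders sum to 3 (valence 3) → 0 H
  atom 2: C, bond orders sum to 4 (valence 4) → 0 H
  atom 3: C, bond orders sum to 2 (valence 4) → 2 H
  atom 4: C, bond orders sum to 3 (valence 4) → 1 H
  atom 5: C, bond orders sum to 4 (valence 4) → 0 H
  atom 6: C, bond orders sum to 1 (valence 4) → 3 H
  atom 7: O, bond orders sum to 2 (valence 2) → 0 H
  atom 8: C, bond orders sum to 4 (valence 4) → 0 H
  atom 9: C, bond orders sum to 4 (valence 4) → 0 H
  atom 10: Br (halogen, monovalent) → 0 H
  atom 11: C, bond orders sum to 3 (valence 4) → 1 H
  atom 12: C, bond orders sum to 4 (valence 4) → 0 H
  atom 13: F (halogen, monovalent) → 0 H
  atom 14: C, bond orders sum to 4 (valence 4) → 0 H
  atom 15: O, bond orders sum to 1 (valence 2) → 1 H
  atom 16: C, bond orders sum to 4 (valence 4) → 0 H
  atom 17: F (halogen, monovalent) → 0 H
Totals → C:11, H:8, Br:1, F:2, N:1, O:2.
In Hill order: C11H8BrF2NO2.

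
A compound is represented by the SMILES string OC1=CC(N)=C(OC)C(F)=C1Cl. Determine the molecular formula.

C7H7ClFNO2

Walk through each heavy atom and fill implicit hydrogens from standard valence (C 4, N 3, O 2, S 2, halogen 1):
  atom 1: O, bond orders sum to 1 (valence 2) → 1 H
  atom 2: C, bond orders sum to 4 (valence 4) → 0 H
  atom 3: C, bond orders sum to 3 (valence 4) → 1 H
  atom 4: C, bond orders sum to 4 (valence 4) → 0 H
  atom 5: N, bond orders sum to 1 (valence 3) → 2 H
  atom 6: C, bond orders sum to 4 (valence 4) → 0 H
  atom 7: O, bond orders sum to 2 (valence 2) → 0 H
  atom 8: C, bond orders sum to 1 (valence 4) → 3 H
  atom 9: C, bond orders sum to 4 (valence 4) → 0 H
  atom 10: F (halogen, monovalent) → 0 H
  atom 11: C, bond orders sum to 4 (valence 4) → 0 H
  atom 12: Cl (halogen, monovalent) → 0 H
Totals → C:7, H:7, Cl:1, F:1, N:1, O:2.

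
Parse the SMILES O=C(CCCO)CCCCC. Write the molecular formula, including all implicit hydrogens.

C9H18O2

Walk through each heavy atom and fill implicit hydrogens from standard valence (C 4, N 3, O 2, S 2, halogen 1):
  atom 1: O, bond orders sum to 2 (valence 2) → 0 H
  atom 2: C, bond orders sum to 4 (valence 4) → 0 H
  atom 3: C, bond orders sum to 2 (valence 4) → 2 H
  atom 4: C, bond orders sum to 2 (valence 4) → 2 H
  atom 5: C, bond orders sum to 2 (valence 4) → 2 H
  atom 6: O, bond orders sum to 1 (valence 2) → 1 H
  atom 7: C, bond orders sum to 2 (valence 4) → 2 H
  atom 8: C, bond orders sum to 2 (valence 4) → 2 H
  atom 9: C, bond orders sum to 2 (valence 4) → 2 H
  atom 10: C, bond orders sum to 2 (valence 4) → 2 H
  atom 11: C, bond orders sum to 1 (valence 4) → 3 H
Totals → C:9, H:18, O:2.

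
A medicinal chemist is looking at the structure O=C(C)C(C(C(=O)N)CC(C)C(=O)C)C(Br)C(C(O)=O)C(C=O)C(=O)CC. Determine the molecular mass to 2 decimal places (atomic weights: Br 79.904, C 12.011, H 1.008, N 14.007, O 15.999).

First, the molecular formula is C18H26BrNO7 (counting implicit H from valence).
  Br: 1 × 79.904 = 79.904
  C: 18 × 12.011 = 216.198
  H: 26 × 1.008 = 26.208
  N: 1 × 14.007 = 14.007
  O: 7 × 15.999 = 111.993
Sum: 1×79.904 + 18×12.011 + 26×1.008 + 1×14.007 + 7×15.999 = 448.310 → 448.31 g/mol.

448.31 g/mol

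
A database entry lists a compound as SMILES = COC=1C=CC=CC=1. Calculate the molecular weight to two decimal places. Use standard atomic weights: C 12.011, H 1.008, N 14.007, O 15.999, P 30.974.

108.14 g/mol

First, the molecular formula is C7H8O (counting implicit H from valence).
  C: 7 × 12.011 = 84.077
  H: 8 × 1.008 = 8.064
  O: 1 × 15.999 = 15.999
Sum: 7×12.011 + 8×1.008 + 1×15.999 = 108.140 → 108.14 g/mol.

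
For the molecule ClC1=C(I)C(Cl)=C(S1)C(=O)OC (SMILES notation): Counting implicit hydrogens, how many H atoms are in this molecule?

3

Walk through each heavy atom and fill implicit hydrogens from standard valence (C 4, N 3, O 2, S 2, halogen 1):
  atom 1: Cl (halogen, monovalent) → 0 H
  atom 2: C, bond orders sum to 4 (valence 4) → 0 H
  atom 3: C, bond orders sum to 4 (valence 4) → 0 H
  atom 4: I (halogen, monovalent) → 0 H
  atom 5: C, bond orders sum to 4 (valence 4) → 0 H
  atom 6: Cl (halogen, monovalent) → 0 H
  atom 7: C, bond orders sum to 4 (valence 4) → 0 H
  atom 8: S, bond orders sum to 2 (valence 2) → 0 H
  atom 9: C, bond orders sum to 4 (valence 4) → 0 H
  atom 10: O, bond orders sum to 2 (valence 2) → 0 H
  atom 11: O, bond orders sum to 2 (valence 2) → 0 H
  atom 12: C, bond orders sum to 1 (valence 4) → 3 H
Total hydrogens: 3.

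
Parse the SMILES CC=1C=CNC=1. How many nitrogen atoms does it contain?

1

Scan the SMILES for N atoms (remember two-letter symbols like Cl and Br are single atoms).
Nitrogen count: 1.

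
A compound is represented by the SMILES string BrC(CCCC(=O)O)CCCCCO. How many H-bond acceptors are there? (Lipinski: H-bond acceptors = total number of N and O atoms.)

3

N atoms: 0; O atoms: 3.
Lipinski HBA = 0 + 3 = 3.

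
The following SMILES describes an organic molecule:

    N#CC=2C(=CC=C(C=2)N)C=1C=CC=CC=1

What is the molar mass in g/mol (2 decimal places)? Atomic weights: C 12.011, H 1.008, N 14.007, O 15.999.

194.24 g/mol

First, the molecular formula is C13H10N2 (counting implicit H from valence).
  C: 13 × 12.011 = 156.143
  H: 10 × 1.008 = 10.080
  N: 2 × 14.007 = 28.014
Sum: 13×12.011 + 10×1.008 + 2×14.007 = 194.237 → 194.24 g/mol.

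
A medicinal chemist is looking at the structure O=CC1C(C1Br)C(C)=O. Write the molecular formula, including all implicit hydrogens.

Walk through each heavy atom and fill implicit hydrogens from standard valence (C 4, N 3, O 2, S 2, halogen 1):
  atom 1: O, bond orders sum to 2 (valence 2) → 0 H
  atom 2: C, bond orders sum to 3 (valence 4) → 1 H
  atom 3: C, bond orders sum to 3 (valence 4) → 1 H
  atom 4: C, bond orders sum to 3 (valence 4) → 1 H
  atom 5: C, bond orders sum to 3 (valence 4) → 1 H
  atom 6: Br (halogen, monovalent) → 0 H
  atom 7: C, bond orders sum to 4 (valence 4) → 0 H
  atom 8: C, bond orders sum to 1 (valence 4) → 3 H
  atom 9: O, bond orders sum to 2 (valence 2) → 0 H
Totals → C:6, H:7, Br:1, O:2.

C6H7BrO2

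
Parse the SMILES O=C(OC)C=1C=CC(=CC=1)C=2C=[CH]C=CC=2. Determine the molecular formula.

C14H12O2

Walk through each heavy atom and fill implicit hydrogens from standard valence (C 4, N 3, O 2, S 2, halogen 1):
  atom 1: O, bond orders sum to 2 (valence 2) → 0 H
  atom 2: C, bond orders sum to 4 (valence 4) → 0 H
  atom 3: O, bond orders sum to 2 (valence 2) → 0 H
  atom 4: C, bond orders sum to 1 (valence 4) → 3 H
  atom 5: C, bond orders sum to 4 (valence 4) → 0 H
  atom 6: C, bond orders sum to 3 (valence 4) → 1 H
  atom 7: C, bond orders sum to 3 (valence 4) → 1 H
  atom 8: C, bond orders sum to 4 (valence 4) → 0 H
  atom 9: C, bond orders sum to 3 (valence 4) → 1 H
  atom 10: C, bond orders sum to 3 (valence 4) → 1 H
  atom 11: C, bond orders sum to 4 (valence 4) → 0 H
  atom 12: C, bond orders sum to 3 (valence 4) → 1 H
  atom 13: C with explicit H count 1
  atom 14: C, bond orders sum to 3 (valence 4) → 1 H
  atom 15: C, bond orders sum to 3 (valence 4) → 1 H
  atom 16: C, bond orders sum to 3 (valence 4) → 1 H
Totals → C:14, H:12, O:2.
In Hill order: C14H12O2.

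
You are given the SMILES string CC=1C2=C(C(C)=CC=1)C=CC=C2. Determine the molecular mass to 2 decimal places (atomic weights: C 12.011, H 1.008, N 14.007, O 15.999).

156.23 g/mol

First, the molecular formula is C12H12 (counting implicit H from valence).
  C: 12 × 12.011 = 144.132
  H: 12 × 1.008 = 12.096
Sum: 12×12.011 + 12×1.008 = 156.228 → 156.23 g/mol.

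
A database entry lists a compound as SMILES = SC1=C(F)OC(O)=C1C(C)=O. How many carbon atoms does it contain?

Count every carbon token in the SMILES (each C, including those in ring-closure positions and inside branches).
Carbon count: 6.

6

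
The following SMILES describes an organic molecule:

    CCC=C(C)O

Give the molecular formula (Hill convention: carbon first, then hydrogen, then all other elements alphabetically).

C5H10O

Walk through each heavy atom and fill implicit hydrogens from standard valence (C 4, N 3, O 2, S 2, halogen 1):
  atom 1: C, bond orders sum to 1 (valence 4) → 3 H
  atom 2: C, bond orders sum to 2 (valence 4) → 2 H
  atom 3: C, bond orders sum to 3 (valence 4) → 1 H
  atom 4: C, bond orders sum to 4 (valence 4) → 0 H
  atom 5: C, bond orders sum to 1 (valence 4) → 3 H
  atom 6: O, bond orders sum to 1 (valence 2) → 1 H
Totals → C:5, H:10, O:1.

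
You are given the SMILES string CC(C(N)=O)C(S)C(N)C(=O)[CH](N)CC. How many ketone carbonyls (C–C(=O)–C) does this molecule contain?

The ketone motif appears at heavy-atom position 10 in the SMILES.
Other groups present: 1 amide, 2 primary amine, 1 thiol.
Ketone count: 1.

1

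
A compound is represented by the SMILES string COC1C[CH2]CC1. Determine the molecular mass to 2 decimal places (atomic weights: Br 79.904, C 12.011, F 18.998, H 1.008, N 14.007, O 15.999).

100.16 g/mol

First, the molecular formula is C6H12O (counting implicit H from valence).
  C: 6 × 12.011 = 72.066
  H: 12 × 1.008 = 12.096
  O: 1 × 15.999 = 15.999
Sum: 6×12.011 + 12×1.008 + 1×15.999 = 100.161 → 100.16 g/mol.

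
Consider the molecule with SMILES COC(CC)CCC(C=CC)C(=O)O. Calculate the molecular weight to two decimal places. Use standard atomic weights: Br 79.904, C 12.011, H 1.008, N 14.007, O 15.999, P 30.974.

First, the molecular formula is C11H20O3 (counting implicit H from valence).
  C: 11 × 12.011 = 132.121
  H: 20 × 1.008 = 20.160
  O: 3 × 15.999 = 47.997
Sum: 11×12.011 + 20×1.008 + 3×15.999 = 200.278 → 200.28 g/mol.

200.28 g/mol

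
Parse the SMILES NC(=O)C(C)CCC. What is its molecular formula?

C6H13NO

Walk through each heavy atom and fill implicit hydrogens from standard valence (C 4, N 3, O 2, S 2, halogen 1):
  atom 1: N, bond orders sum to 1 (valence 3) → 2 H
  atom 2: C, bond orders sum to 4 (valence 4) → 0 H
  atom 3: O, bond orders sum to 2 (valence 2) → 0 H
  atom 4: C, bond orders sum to 3 (valence 4) → 1 H
  atom 5: C, bond orders sum to 1 (valence 4) → 3 H
  atom 6: C, bond orders sum to 2 (valence 4) → 2 H
  atom 7: C, bond orders sum to 2 (valence 4) → 2 H
  atom 8: C, bond orders sum to 1 (valence 4) → 3 H
Totals → C:6, H:13, N:1, O:1.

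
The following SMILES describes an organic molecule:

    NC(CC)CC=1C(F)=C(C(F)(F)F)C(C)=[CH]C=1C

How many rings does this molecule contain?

1

In SMILES, each pair of matching ring-closure digits denotes one ring-closing bond; the number of such bonds equals the number of independent rings.
Ring-closure bonds here: 1.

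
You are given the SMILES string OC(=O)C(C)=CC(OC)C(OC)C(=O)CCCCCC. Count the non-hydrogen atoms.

Every atom symbol written in the SMILES (organic subset) is one heavy atom; implicit H are not written.
Heavy atoms by element → C:15, O:5.
Total: 20.

20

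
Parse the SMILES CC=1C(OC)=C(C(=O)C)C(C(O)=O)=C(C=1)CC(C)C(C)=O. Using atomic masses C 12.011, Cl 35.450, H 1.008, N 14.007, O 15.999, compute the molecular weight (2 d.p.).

First, the molecular formula is C16H20O5 (counting implicit H from valence).
  C: 16 × 12.011 = 192.176
  H: 20 × 1.008 = 20.160
  O: 5 × 15.999 = 79.995
Sum: 16×12.011 + 20×1.008 + 5×15.999 = 292.331 → 292.33 g/mol.

292.33 g/mol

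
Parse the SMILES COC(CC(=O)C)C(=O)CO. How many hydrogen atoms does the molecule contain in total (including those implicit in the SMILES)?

Walk through each heavy atom and fill implicit hydrogens from standard valence (C 4, N 3, O 2, S 2, halogen 1):
  atom 1: C, bond orders sum to 1 (valence 4) → 3 H
  atom 2: O, bond orders sum to 2 (valence 2) → 0 H
  atom 3: C, bond orders sum to 3 (valence 4) → 1 H
  atom 4: C, bond orders sum to 2 (valence 4) → 2 H
  atom 5: C, bond orders sum to 4 (valence 4) → 0 H
  atom 6: O, bond orders sum to 2 (valence 2) → 0 H
  atom 7: C, bond orders sum to 1 (valence 4) → 3 H
  atom 8: C, bond orders sum to 4 (valence 4) → 0 H
  atom 9: O, bond orders sum to 2 (valence 2) → 0 H
  atom 10: C, bond orders sum to 2 (valence 4) → 2 H
  atom 11: O, bond orders sum to 1 (valence 2) → 1 H
Total hydrogens: 12.

12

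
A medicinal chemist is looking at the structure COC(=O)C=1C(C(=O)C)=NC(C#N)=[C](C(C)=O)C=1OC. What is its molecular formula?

C13H12N2O5

Walk through each heavy atom and fill implicit hydrogens from standard valence (C 4, N 3, O 2, S 2, halogen 1):
  atom 1: C, bond orders sum to 1 (valence 4) → 3 H
  atom 2: O, bond orders sum to 2 (valence 2) → 0 H
  atom 3: C, bond orders sum to 4 (valence 4) → 0 H
  atom 4: O, bond orders sum to 2 (valence 2) → 0 H
  atom 5: C, bond orders sum to 4 (valence 4) → 0 H
  atom 6: C, bond orders sum to 4 (valence 4) → 0 H
  atom 7: C, bond orders sum to 4 (valence 4) → 0 H
  atom 8: O, bond orders sum to 2 (valence 2) → 0 H
  atom 9: C, bond orders sum to 1 (valence 4) → 3 H
  atom 10: N, bond orders sum to 3 (valence 3) → 0 H
  atom 11: C, bond orders sum to 4 (valence 4) → 0 H
  atom 12: C, bond orders sum to 4 (valence 4) → 0 H
  atom 13: N, bond orders sum to 3 (valence 3) → 0 H
  atom 14: C with explicit H count 0
  atom 15: C, bond orders sum to 4 (valence 4) → 0 H
  atom 16: C, bond orders sum to 1 (valence 4) → 3 H
  atom 17: O, bond orders sum to 2 (valence 2) → 0 H
  atom 18: C, bond orders sum to 4 (valence 4) → 0 H
  atom 19: O, bond orders sum to 2 (valence 2) → 0 H
  atom 20: C, bond orders sum to 1 (valence 4) → 3 H
Totals → C:13, H:12, N:2, O:5.
In Hill order: C13H12N2O5.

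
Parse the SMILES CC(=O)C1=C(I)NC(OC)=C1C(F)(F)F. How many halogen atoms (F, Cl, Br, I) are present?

Halogen atoms appear at heavy-atom positions 6, 13, 14, 15 (3×F, 1×I).
Other groups present: 1 ether, 1 ketone.
Halogen count: 4.

4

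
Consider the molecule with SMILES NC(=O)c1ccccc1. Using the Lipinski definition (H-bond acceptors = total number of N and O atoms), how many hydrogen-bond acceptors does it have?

N atoms: 1; O atoms: 1.
Lipinski HBA = 1 + 1 = 2.

2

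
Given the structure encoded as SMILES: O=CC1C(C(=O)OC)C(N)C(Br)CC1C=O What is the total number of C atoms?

Count every carbon token in the SMILES (each C, including those in ring-closure positions and inside branches).
Carbon count: 10.

10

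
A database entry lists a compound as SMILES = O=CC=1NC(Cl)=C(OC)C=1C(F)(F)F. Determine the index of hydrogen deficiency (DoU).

4

Degree of unsaturation = (number of rings) + (number of π bonds).
Ring closures in the SMILES: 1.
π bonds: 3 double bonds (each 1 DoU) → 3 DoU from unsaturation.
Total DoU = 1 + 3 = 4.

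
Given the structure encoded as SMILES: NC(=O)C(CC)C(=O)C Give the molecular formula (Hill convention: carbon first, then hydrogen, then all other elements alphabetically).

C6H11NO2

Walk through each heavy atom and fill implicit hydrogens from standard valence (C 4, N 3, O 2, S 2, halogen 1):
  atom 1: N, bond orders sum to 1 (valence 3) → 2 H
  atom 2: C, bond orders sum to 4 (valence 4) → 0 H
  atom 3: O, bond orders sum to 2 (valence 2) → 0 H
  atom 4: C, bond orders sum to 3 (valence 4) → 1 H
  atom 5: C, bond orders sum to 2 (valence 4) → 2 H
  atom 6: C, bond orders sum to 1 (valence 4) → 3 H
  atom 7: C, bond orders sum to 4 (valence 4) → 0 H
  atom 8: O, bond orders sum to 2 (valence 2) → 0 H
  atom 9: C, bond orders sum to 1 (valence 4) → 3 H
Totals → C:6, H:11, N:1, O:2.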